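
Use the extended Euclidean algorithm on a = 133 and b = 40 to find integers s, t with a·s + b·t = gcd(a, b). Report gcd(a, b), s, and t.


Euclidean algorithm on (133, 40) — divide until remainder is 0:
  133 = 3 · 40 + 13
  40 = 3 · 13 + 1
  13 = 13 · 1 + 0
gcd(133, 40) = 1.
Track Bezout coefficients alongside the remainders: start with r₀ = 133 = a·1 + b·0 (s = 1, t = 0) and r₁ = 40 = a·0 + b·1 (s = 0, t = 1); each new remainder r_{k+1} = r_{k-1} − q_k·r_k inherits s_{k+1} = s_{k-1} − q_k·s_k, t_{k+1} = t_{k-1} − q_k·t_k, so r_k = a·s_k + b·t_k at every step:
  q = 3: r = 13, s = 1 − 3·0 = 1, t = 0 − 3·1 = -3  (check: 133·1 + 40·(-3) = 13)
  q = 3: r = 1, s = 0 − 3·1 = -3, t = 1 − 3·(-3) = 10  (check: 133·(-3) + 40·10 = 1)
The row with r = 1 (the gcd) gives the Bezout coefficients s = -3, t = 10.
Result: 133 · (-3) + 40 · (10) = 1.

gcd(133, 40) = 1; s = -3, t = 10 (check: 133·(-3) + 40·10 = 1).


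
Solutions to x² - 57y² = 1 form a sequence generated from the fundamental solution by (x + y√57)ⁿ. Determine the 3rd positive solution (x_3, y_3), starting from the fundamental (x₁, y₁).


Step 1: Find the fundamental solution (x₁, y₁) of x² - 57y² = 1.
  Expand √57 as a continued fraction. a₀ = ⌊√57⌋ = 7; iterate m_{k+1} = d_k·a_k − m_k, d_{k+1} = (57 − m_{k+1}²)/d_k, a_{k+1} = ⌊(a₀ + m_{k+1})/d_{k+1}⌋ (starting m₀ = 0, d₀ = 1), with convergents p_k = a_k·p_{k-1} + p_{k-2}, q_k = a_k·q_{k-1} + q_{k-2} (p₋₁ = 1, q₋₁ = 0):
  k = 0: a₀ = 7; p₀/q₀ = 7/1; p₀² − 57·q₀² = 49 − 57 = -8.
  k = 1: m = 7, d = 8, a = ⌊(7 + 7)/8⌋ = 1; p/q = (1·7 + 1)/(1·1 + 0) = 8/1; p² − 57·q² = 64 − 57 = 7.
  k = 2: m = 1, d = 7, a = ⌊(7 + 1)/7⌋ = 1; p/q = (1·8 + 7)/(1·1 + 1) = 15/2; p² − 57·q² = 225 − 228 = -3.
  k = 3: m = 6, d = 3, a = ⌊(7 + 6)/3⌋ = 4; p/q = (4·15 + 8)/(4·2 + 1) = 68/9; p² − 57·q² = 4624 − 4617 = 7.
  k = 4: m = 6, d = 7, a = ⌊(7 + 6)/7⌋ = 1; p/q = (1·68 + 15)/(1·9 + 2) = 83/11; p² − 57·q² = 6889 − 6897 = -8.
  k = 5: m = 1, d = 8, a = ⌊(7 + 1)/8⌋ = 1; p/q = (1·83 + 68)/(1·11 + 9) = 151/20; p² − 57·q² = 22801 − 22800 = 1.
  The first convergent with p² − 57·q² = 1 gives the fundamental solution (x₁, y₁) = (151, 20).
Step 2: Apply the recurrence (x_{n+1}, y_{n+1}) = (x₁x_n + 57y₁y_n, x₁y_n + y₁x_n) repeatedly.
  From (x_1, y_1) = (151, 20): x_2 = 151·151 + 57·20·20 = 45601; y_2 = 151·20 + 20·151 = 6040.
  From (x_2, y_2) = (45601, 6040): x_3 = 151·45601 + 57·20·6040 = 13771351; y_3 = 151·6040 + 20·45601 = 1824060.
Step 3: Verify x_3² - 57·y_3² = 189650108365201 - 189650108365200 = 1 (should be 1). ✓

(x_1, y_1) = (151, 20); (x_3, y_3) = (13771351, 1824060).


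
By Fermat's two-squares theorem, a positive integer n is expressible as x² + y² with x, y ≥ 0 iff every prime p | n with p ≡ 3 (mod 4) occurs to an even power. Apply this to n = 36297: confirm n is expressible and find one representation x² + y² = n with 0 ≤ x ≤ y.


Step 1: Factor n = 36297 = 3^2 · 37 · 109.
Step 2: Check the mod-4 condition on each prime factor: 3 ≡ 3 (mod 4), exponent 2 (must be even); 37 ≡ 1 (mod 4), exponent 1; 109 ≡ 1 (mod 4), exponent 1.
All primes ≡ 3 (mod 4) appear to even exponent (or don't appear), so by the two-squares theorem n IS expressible as a sum of two squares.
Step 3: Build a representation. Group n = k² · m with k = 3 and m = 37 · 109 = 4033 (a product of primes ≡ 1 (mod 4)); a representation of m scales to one of n via (k·x)² + (k·y)² = k²(x² + y²). Each prime p ≡ 1 (mod 4) is itself a sum of two squares; find a² by testing p − a² for a perfect square:
  37: 37 − 1² = 36 = 6² ⇒ 37 = 1² + 6².
  109: 109 − 1² = 108, 109 − 2² = 105, 109 − 3² = 100 = 10² ⇒ 109 = 3² + 10².
  Combine using the Brahmagupta–Fibonacci identity (a² + b²)(c² + d²) = (ac − bd)² + (ad + bc)² = (ac + bd)² + (ad − bc)²:
  37 · 109 = 4033: from (1² + 6²)(3² + 10²), take (1·3 − 6·10, 1·10 + 6·3) = (3 − 60, 10 + 18) = (-57, 28); dropping signs (only squares matter) gives (57, 28); check 57² + 28² = 3249 + 784 = 4033 ✓.
  Scale by k = 3: (3·57, 3·28) = (171, 84).
Step 4: Order so x ≤ y and verify: 84² + 171² = 7056 + 29241 = 36297 = n. ✓

n = 36297 = 84² + 171² (one valid representation with x ≤ y).


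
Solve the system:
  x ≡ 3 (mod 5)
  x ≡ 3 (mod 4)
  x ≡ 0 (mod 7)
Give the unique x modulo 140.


Moduli 5, 4, 7 are pairwise coprime; by CRT there is a unique solution modulo M = 5 · 4 · 7 = 140.
Solve pairwise, accumulating the modulus:
  Start with x ≡ 3 (mod 5).
  Combine with x ≡ 3 (mod 4): since gcd(5, 4) = 1, we get a unique residue mod 20.
    Write x = 3 + 5·t and substitute into x ≡ 3 (mod 4): 5·t ≡ 3 − 3 = 0 (mod 4).
    Reduce coefficients mod 4: 1·t ≡ 0 (mod 4).
    So t ≡ 0 (mod 4).
    Then x = 3 + 5·0 = 3, valid modulo lcm(5, 4) = 20: x ≡ 3 (mod 20).
  Combine with x ≡ 0 (mod 7): since gcd(20, 7) = 1, we get a unique residue mod 140.
    Write x = 3 + 20·t and substitute into x ≡ 0 (mod 7): 20·t ≡ 0 − 3 = -3 (mod 7).
    Reduce coefficients mod 7: 6·t ≡ 4 (mod 7).
    The inverse of 6 mod 7 is 6 (since 6·6 = 36 = 5·7 + 1), so t ≡ 6·4 = 24 ≡ 3 (mod 7).
    Then x = 3 + 20·3 = 63, valid modulo lcm(20, 7) = 140: x ≡ 63 (mod 140).
Verify: 63 mod 5 = 3 ✓, 63 mod 4 = 3 ✓, 63 mod 7 = 0 ✓.

x ≡ 63 (mod 140).


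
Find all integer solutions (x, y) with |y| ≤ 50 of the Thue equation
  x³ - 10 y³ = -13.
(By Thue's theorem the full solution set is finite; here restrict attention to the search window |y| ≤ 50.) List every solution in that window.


The equation is x³ - 10y³ = -13. For fixed y, x³ = 10·y³ − 13, so a solution requires the RHS to be a perfect cube.
Strategy: iterate y from -50 to 50, compute RHS = 10·y³ − 13, and check whether it is a (positive or negative) perfect cube.
Check small values of y:
  y = 0: RHS = -13 is not a perfect cube.
  y = 1: RHS = -3 is not a perfect cube.
  y = -1: RHS = -23 is not a perfect cube.
  y = 2: RHS = 67 is not a perfect cube.
  y = -2: RHS = -93 is not a perfect cube.
  y = 3: RHS = 257 is not a perfect cube.
  y = -3: RHS = -283 is not a perfect cube.
Continuing the search up to |y| = 50 finds no solutions either.
No (x, y) in the scanned range satisfies the equation.

No integer solutions with |y| ≤ 50.


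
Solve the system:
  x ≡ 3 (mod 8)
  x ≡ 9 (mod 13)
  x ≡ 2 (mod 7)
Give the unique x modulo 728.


Moduli 8, 13, 7 are pairwise coprime; by CRT there is a unique solution modulo M = 8 · 13 · 7 = 728.
Solve pairwise, accumulating the modulus:
  Start with x ≡ 3 (mod 8).
  Combine with x ≡ 9 (mod 13): since gcd(8, 13) = 1, we get a unique residue mod 104.
    Write x = 3 + 8·t and substitute into x ≡ 9 (mod 13): 8·t ≡ 9 − 3 = 6 (mod 13).
    The inverse of 8 mod 13 is 5 (since 8·5 = 40 = 3·13 + 1), so t ≡ 5·6 = 30 ≡ 4 (mod 13).
    Then x = 3 + 8·4 = 35, valid modulo lcm(8, 13) = 104: x ≡ 35 (mod 104).
  Combine with x ≡ 2 (mod 7): since gcd(104, 7) = 1, we get a unique residue mod 728.
    Write x = 35 + 104·t and substitute into x ≡ 2 (mod 7): 104·t ≡ 2 − 35 = -33 (mod 7).
    Reduce coefficients mod 7: 6·t ≡ 2 (mod 7).
    The inverse of 6 mod 7 is 6 (since 6·6 = 36 = 5·7 + 1), so t ≡ 6·2 = 12 ≡ 5 (mod 7).
    Then x = 35 + 104·5 = 555, valid modulo lcm(104, 7) = 728: x ≡ 555 (mod 728).
Verify: 555 mod 8 = 3 ✓, 555 mod 13 = 9 ✓, 555 mod 7 = 2 ✓.

x ≡ 555 (mod 728).


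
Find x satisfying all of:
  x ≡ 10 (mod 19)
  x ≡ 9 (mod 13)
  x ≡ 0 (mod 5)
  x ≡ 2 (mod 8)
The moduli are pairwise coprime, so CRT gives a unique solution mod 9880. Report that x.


Product of moduli M = 19 · 13 · 5 · 8 = 9880.
Merge one congruence at a time:
  Start: x ≡ 10 (mod 19).
  Combine with x ≡ 9 (mod 13); new modulus lcm = 247.
    Write x = 10 + 19·t and substitute into x ≡ 9 (mod 13): 19·t ≡ 9 − 10 = -1 (mod 13).
    Reduce coefficients mod 13: 6·t ≡ 12 (mod 13).
    The inverse of 6 mod 13 is 11 (since 6·11 = 66 = 5·13 + 1), so t ≡ 11·12 = 132 ≡ 2 (mod 13).
    Then x = 10 + 19·2 = 48, valid modulo lcm(19, 13) = 247: x ≡ 48 (mod 247).
  Combine with x ≡ 0 (mod 5); new modulus lcm = 1235.
    Write x = 48 + 247·t and substitute into x ≡ 0 (mod 5): 247·t ≡ 0 − 48 = -48 (mod 5).
    Reduce coefficients mod 5: 2·t ≡ 2 (mod 5).
    The inverse of 2 mod 5 is 3 (since 2·3 = 6 = 1·5 + 1), so t ≡ 3·2 = 6 ≡ 1 (mod 5).
    Then x = 48 + 247·1 = 295, valid modulo lcm(247, 5) = 1235: x ≡ 295 (mod 1235).
  Combine with x ≡ 2 (mod 8); new modulus lcm = 9880.
    Write x = 295 + 1235·t and substitute into x ≡ 2 (mod 8): 1235·t ≡ 2 − 295 = -293 (mod 8).
    Reduce coefficients mod 8: 3·t ≡ 3 (mod 8).
    The inverse of 3 mod 8 is 3 (since 3·3 = 9 = 1·8 + 1), so t ≡ 3·3 = 9 ≡ 1 (mod 8).
    Then x = 295 + 1235·1 = 1530, valid modulo lcm(1235, 8) = 9880: x ≡ 1530 (mod 9880).
Verify against each original: 1530 mod 19 = 10, 1530 mod 13 = 9, 1530 mod 5 = 0, 1530 mod 8 = 2.

x ≡ 1530 (mod 9880).


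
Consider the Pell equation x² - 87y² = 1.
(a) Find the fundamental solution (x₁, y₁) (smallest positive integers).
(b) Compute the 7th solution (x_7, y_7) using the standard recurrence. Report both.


Step 1: Find the fundamental solution (x₁, y₁) of x² - 87y² = 1.
  Expand √87 as a continued fraction. a₀ = ⌊√87⌋ = 9; iterate m_{k+1} = d_k·a_k − m_k, d_{k+1} = (87 − m_{k+1}²)/d_k, a_{k+1} = ⌊(a₀ + m_{k+1})/d_{k+1}⌋ (starting m₀ = 0, d₀ = 1), with convergents p_k = a_k·p_{k-1} + p_{k-2}, q_k = a_k·q_{k-1} + q_{k-2} (p₋₁ = 1, q₋₁ = 0):
  k = 0: a₀ = 9; p₀/q₀ = 9/1; p₀² − 87·q₀² = 81 − 87 = -6.
  k = 1: m = 9, d = 6, a = ⌊(9 + 9)/6⌋ = 3; p/q = (3·9 + 1)/(3·1 + 0) = 28/3; p² − 87·q² = 784 − 783 = 1.
  The first convergent with p² − 87·q² = 1 gives the fundamental solution (x₁, y₁) = (28, 3).
Step 2: Apply the recurrence (x_{n+1}, y_{n+1}) = (x₁x_n + 87y₁y_n, x₁y_n + y₁x_n) repeatedly.
  From (x_1, y_1) = (28, 3): x_2 = 28·28 + 87·3·3 = 1567; y_2 = 28·3 + 3·28 = 168.
  From (x_2, y_2) = (1567, 168): x_3 = 28·1567 + 87·3·168 = 87724; y_3 = 28·168 + 3·1567 = 9405.
  From (x_3, y_3) = (87724, 9405): x_4 = 28·87724 + 87·3·9405 = 4910977; y_4 = 28·9405 + 3·87724 = 526512.
  From (x_4, y_4) = (4910977, 526512): x_5 = 28·4910977 + 87·3·526512 = 274926988; y_5 = 28·526512 + 3·4910977 = 29475267.
  From (x_5, y_5) = (274926988, 29475267): x_6 = 28·274926988 + 87·3·29475267 = 15391000351; y_6 = 28·29475267 + 3·274926988 = 1650088440.
  From (x_6, y_6) = (15391000351, 1650088440): x_7 = 28·15391000351 + 87·3·1650088440 = 861621092668; y_7 = 28·1650088440 + 3·15391000351 = 92375477373.
Step 3: Verify x_7² - 87·y_7² = 742390907330398243358224 - 742390907330398243358223 = 1 (should be 1). ✓

(x_1, y_1) = (28, 3); (x_7, y_7) = (861621092668, 92375477373).


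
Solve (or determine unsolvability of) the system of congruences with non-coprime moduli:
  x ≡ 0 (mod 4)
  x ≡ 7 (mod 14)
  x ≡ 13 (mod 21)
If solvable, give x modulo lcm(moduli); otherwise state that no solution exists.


Moduli 4, 14, 21 are not pairwise coprime, so CRT works modulo lcm(m_i) when all pairwise compatibility conditions hold.
Pairwise compatibility: gcd(m_i, m_j) must divide a_i - a_j for every pair.
Merge one congruence at a time:
  Start: x ≡ 0 (mod 4).
  Combine with x ≡ 7 (mod 14): gcd(4, 14) = 2, and 7 - 0 = 7 is NOT divisible by 2.
    ⇒ system is inconsistent (no integer solution).

No solution (the system is inconsistent).


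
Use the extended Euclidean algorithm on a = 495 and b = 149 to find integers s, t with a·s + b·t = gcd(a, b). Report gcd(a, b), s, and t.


Euclidean algorithm on (495, 149) — divide until remainder is 0:
  495 = 3 · 149 + 48
  149 = 3 · 48 + 5
  48 = 9 · 5 + 3
  5 = 1 · 3 + 2
  3 = 1 · 2 + 1
  2 = 2 · 1 + 0
gcd(495, 149) = 1.
Track Bezout coefficients alongside the remainders: start with r₀ = 495 = a·1 + b·0 (s = 1, t = 0) and r₁ = 149 = a·0 + b·1 (s = 0, t = 1); each new remainder r_{k+1} = r_{k-1} − q_k·r_k inherits s_{k+1} = s_{k-1} − q_k·s_k, t_{k+1} = t_{k-1} − q_k·t_k, so r_k = a·s_k + b·t_k at every step:
  q = 3: r = 48, s = 1 − 3·0 = 1, t = 0 − 3·1 = -3  (check: 495·1 + 149·(-3) = 48)
  q = 3: r = 5, s = 0 − 3·1 = -3, t = 1 − 3·(-3) = 10  (check: 495·(-3) + 149·10 = 5)
  q = 9: r = 3, s = 1 − 9·(-3) = 28, t = -3 − 9·10 = -93  (check: 495·28 + 149·(-93) = 3)
  q = 1: r = 2, s = -3 − 1·28 = -31, t = 10 − 1·(-93) = 103  (check: 495·(-31) + 149·103 = 2)
  q = 1: r = 1, s = 28 − 1·(-31) = 59, t = -93 − 1·103 = -196  (check: 495·59 + 149·(-196) = 1)
The row with r = 1 (the gcd) gives the Bezout coefficients s = 59, t = -196.
Result: 495 · (59) + 149 · (-196) = 1.

gcd(495, 149) = 1; s = 59, t = -196 (check: 495·59 + 149·(-196) = 1).


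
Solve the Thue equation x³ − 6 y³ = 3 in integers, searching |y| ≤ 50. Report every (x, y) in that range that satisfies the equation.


The equation is x³ - 6y³ = 3. For fixed y, x³ = 6·y³ + 3, so a solution requires the RHS to be a perfect cube.
Strategy: iterate y from -50 to 50, compute RHS = 6·y³ + 3, and check whether it is a (positive or negative) perfect cube.
Check small values of y:
  y = 0: RHS = 3 is not a perfect cube.
  y = 1: RHS = 9 is not a perfect cube.
  y = -1: RHS = -3 is not a perfect cube.
  y = 2: RHS = 51 is not a perfect cube.
  y = -2: RHS = -45 is not a perfect cube.
  y = 3: RHS = 165 is not a perfect cube.
  y = -3: RHS = -159 is not a perfect cube.
Continuing the search up to |y| = 50 finds no solutions either.
No (x, y) in the scanned range satisfies the equation.

No integer solutions with |y| ≤ 50.


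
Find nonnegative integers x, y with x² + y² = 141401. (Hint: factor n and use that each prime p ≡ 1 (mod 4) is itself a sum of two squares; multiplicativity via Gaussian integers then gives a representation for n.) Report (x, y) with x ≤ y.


Step 1: Factor n = 141401 = 13 · 73 · 149.
Step 2: Check the mod-4 condition on each prime factor: 13 ≡ 1 (mod 4), exponent 1; 73 ≡ 1 (mod 4), exponent 1; 149 ≡ 1 (mod 4), exponent 1.
All primes ≡ 3 (mod 4) appear to even exponent (or don't appear), so by the two-squares theorem n IS expressible as a sum of two squares.
Step 3: Build a representation. Here n = 13 · 73 · 149 is a product of primes ≡ 1 (mod 4). Each prime p ≡ 1 (mod 4) is itself a sum of two squares; find a² by testing p − a² for a perfect square:
  13: 13 − 1² = 12, 13 − 2² = 9 = 3² ⇒ 13 = 2² + 3².
  73: 73 − 1² = 72, 73 − 2² = 69, 73 − 3² = 64 = 8² ⇒ 73 = 3² + 8².
  149: 149 − 1² = 148, 149 − 2² = 145, 149 − 3² = 140, 149 − 4² = 133, 149 − 5² = 124, 149 − 6² = 113, 149 − 7² = 100 = 10² ⇒ 149 = 7² + 10².
  Combine using the Brahmagupta–Fibonacci identity (a² + b²)(c² + d²) = (ac − bd)² + (ad + bc)² = (ac + bd)² + (ad − bc)²:
  13 · 73 = 949: from (2² + 3²)(3² + 8²), take (2·3 − 3·8, 2·8 + 3·3) = (6 − 24, 16 + 9) = (-18, 25); dropping signs (only squares matter) gives (18, 25); check 18² + 25² = 324 + 625 = 949 ✓.
  949 · 149 = 141401: from (18² + 25²)(7² + 10²), take (18·7 − 25·10, 18·10 + 25·7) = (126 − 250, 180 + 175) = (-124, 355); dropping signs (only squares matter) gives (124, 355); check 124² + 355² = 15376 + 126025 = 141401 ✓.
Step 4: Order so x ≤ y and verify: 124² + 355² = 15376 + 126025 = 141401 = n. ✓

n = 141401 = 124² + 355² (one valid representation with x ≤ y).


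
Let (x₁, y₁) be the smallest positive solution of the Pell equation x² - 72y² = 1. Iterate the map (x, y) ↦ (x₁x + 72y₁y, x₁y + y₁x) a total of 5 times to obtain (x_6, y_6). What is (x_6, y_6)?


Step 1: Find the fundamental solution (x₁, y₁) of x² - 72y² = 1.
  Expand √72 as a continued fraction. a₀ = ⌊√72⌋ = 8; iterate m_{k+1} = d_k·a_k − m_k, d_{k+1} = (72 − m_{k+1}²)/d_k, a_{k+1} = ⌊(a₀ + m_{k+1})/d_{k+1}⌋ (starting m₀ = 0, d₀ = 1), with convergents p_k = a_k·p_{k-1} + p_{k-2}, q_k = a_k·q_{k-1} + q_{k-2} (p₋₁ = 1, q₋₁ = 0):
  k = 0: a₀ = 8; p₀/q₀ = 8/1; p₀² − 72·q₀² = 64 − 72 = -8.
  k = 1: m = 8, d = 8, a = ⌊(8 + 8)/8⌋ = 2; p/q = (2·8 + 1)/(2·1 + 0) = 17/2; p² − 72·q² = 289 − 288 = 1.
  The first convergent with p² − 72·q² = 1 gives the fundamental solution (x₁, y₁) = (17, 2).
Step 2: Apply the recurrence (x_{n+1}, y_{n+1}) = (x₁x_n + 72y₁y_n, x₁y_n + y₁x_n) repeatedly.
  From (x_1, y_1) = (17, 2): x_2 = 17·17 + 72·2·2 = 577; y_2 = 17·2 + 2·17 = 68.
  From (x_2, y_2) = (577, 68): x_3 = 17·577 + 72·2·68 = 19601; y_3 = 17·68 + 2·577 = 2310.
  From (x_3, y_3) = (19601, 2310): x_4 = 17·19601 + 72·2·2310 = 665857; y_4 = 17·2310 + 2·19601 = 78472.
  From (x_4, y_4) = (665857, 78472): x_5 = 17·665857 + 72·2·78472 = 22619537; y_5 = 17·78472 + 2·665857 = 2665738.
  From (x_5, y_5) = (22619537, 2665738): x_6 = 17·22619537 + 72·2·2665738 = 768398401; y_6 = 17·2665738 + 2·22619537 = 90556620.
Step 3: Verify x_6² - 72·y_6² = 590436102659356801 - 590436102659356800 = 1 (should be 1). ✓

(x_1, y_1) = (17, 2); (x_6, y_6) = (768398401, 90556620).


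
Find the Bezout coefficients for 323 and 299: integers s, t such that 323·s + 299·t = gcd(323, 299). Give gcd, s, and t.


Euclidean algorithm on (323, 299) — divide until remainder is 0:
  323 = 1 · 299 + 24
  299 = 12 · 24 + 11
  24 = 2 · 11 + 2
  11 = 5 · 2 + 1
  2 = 2 · 1 + 0
gcd(323, 299) = 1.
Track Bezout coefficients alongside the remainders: start with r₀ = 323 = a·1 + b·0 (s = 1, t = 0) and r₁ = 299 = a·0 + b·1 (s = 0, t = 1); each new remainder r_{k+1} = r_{k-1} − q_k·r_k inherits s_{k+1} = s_{k-1} − q_k·s_k, t_{k+1} = t_{k-1} − q_k·t_k, so r_k = a·s_k + b·t_k at every step:
  q = 1: r = 24, s = 1 − 1·0 = 1, t = 0 − 1·1 = -1  (check: 323·1 + 299·(-1) = 24)
  q = 12: r = 11, s = 0 − 12·1 = -12, t = 1 − 12·(-1) = 13  (check: 323·(-12) + 299·13 = 11)
  q = 2: r = 2, s = 1 − 2·(-12) = 25, t = -1 − 2·13 = -27  (check: 323·25 + 299·(-27) = 2)
  q = 5: r = 1, s = -12 − 5·25 = -137, t = 13 − 5·(-27) = 148  (check: 323·(-137) + 299·148 = 1)
The row with r = 1 (the gcd) gives the Bezout coefficients s = -137, t = 148.
Result: 323 · (-137) + 299 · (148) = 1.

gcd(323, 299) = 1; s = -137, t = 148 (check: 323·(-137) + 299·148 = 1).


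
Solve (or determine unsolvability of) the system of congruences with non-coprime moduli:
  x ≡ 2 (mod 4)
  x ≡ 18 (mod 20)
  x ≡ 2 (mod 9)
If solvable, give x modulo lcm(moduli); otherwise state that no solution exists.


Moduli 4, 20, 9 are not pairwise coprime, so CRT works modulo lcm(m_i) when all pairwise compatibility conditions hold.
Pairwise compatibility: gcd(m_i, m_j) must divide a_i - a_j for every pair.
Merge one congruence at a time:
  Start: x ≡ 2 (mod 4).
  Combine with x ≡ 18 (mod 20): gcd(4, 20) = 4; 18 - 2 = 16, which IS divisible by 4, so compatible.
    Write x = 2 + 4·t and substitute into x ≡ 18 (mod 20): 4·t ≡ 18 − 2 = 16 (mod 20).
    Divide the congruence (and modulus) by g = 4: 1·t ≡ 4 (mod 5).
    So t ≡ 4 (mod 5).
    Then x = 2 + 4·4 = 18, valid modulo lcm(4, 20) = 20: x ≡ 18 (mod 20).
  Combine with x ≡ 2 (mod 9): gcd(20, 9) = 1; 2 - 18 = -16, which IS divisible by 1, so compatible.
    Write x = 18 + 20·t and substitute into x ≡ 2 (mod 9): 20·t ≡ 2 − 18 = -16 (mod 9).
    Reduce coefficients mod 9: 2·t ≡ 2 (mod 9).
    The inverse of 2 mod 9 is 5 (since 2·5 = 10 = 1·9 + 1), so t ≡ 5·2 = 10 ≡ 1 (mod 9).
    Then x = 18 + 20·1 = 38, valid modulo lcm(20, 9) = 180: x ≡ 38 (mod 180).
Verify: 38 mod 4 = 2, 38 mod 20 = 18, 38 mod 9 = 2.

x ≡ 38 (mod 180).


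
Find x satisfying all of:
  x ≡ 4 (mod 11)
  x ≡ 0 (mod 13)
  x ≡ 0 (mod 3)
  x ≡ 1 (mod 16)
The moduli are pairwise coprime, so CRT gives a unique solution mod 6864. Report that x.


Product of moduli M = 11 · 13 · 3 · 16 = 6864.
Merge one congruence at a time:
  Start: x ≡ 4 (mod 11).
  Combine with x ≡ 0 (mod 13); new modulus lcm = 143.
    Write x = 4 + 11·t and substitute into x ≡ 0 (mod 13): 11·t ≡ 0 − 4 = -4 (mod 13).
    Reduce coefficients mod 13: 11·t ≡ 9 (mod 13).
    The inverse of 11 mod 13 is 6 (since 11·6 = 66 = 5·13 + 1), so t ≡ 6·9 = 54 ≡ 2 (mod 13).
    Then x = 4 + 11·2 = 26, valid modulo lcm(11, 13) = 143: x ≡ 26 (mod 143).
  Combine with x ≡ 0 (mod 3); new modulus lcm = 429.
    Write x = 26 + 143·t and substitute into x ≡ 0 (mod 3): 143·t ≡ 0 − 26 = -26 (mod 3).
    Reduce coefficients mod 3: 2·t ≡ 1 (mod 3).
    The inverse of 2 mod 3 is 2 (since 2·2 = 4 = 1·3 + 1), so t ≡ 2·1 = 2 ≡ 2 (mod 3).
    Then x = 26 + 143·2 = 312, valid modulo lcm(143, 3) = 429: x ≡ 312 (mod 429).
  Combine with x ≡ 1 (mod 16); new modulus lcm = 6864.
    Write x = 312 + 429·t and substitute into x ≡ 1 (mod 16): 429·t ≡ 1 − 312 = -311 (mod 16).
    Reduce coefficients mod 16: 13·t ≡ 9 (mod 16).
    The inverse of 13 mod 16 is 5 (since 13·5 = 65 = 4·16 + 1), so t ≡ 5·9 = 45 ≡ 13 (mod 16).
    Then x = 312 + 429·13 = 5889, valid modulo lcm(429, 16) = 6864: x ≡ 5889 (mod 6864).
Verify against each original: 5889 mod 11 = 4, 5889 mod 13 = 0, 5889 mod 3 = 0, 5889 mod 16 = 1.

x ≡ 5889 (mod 6864).


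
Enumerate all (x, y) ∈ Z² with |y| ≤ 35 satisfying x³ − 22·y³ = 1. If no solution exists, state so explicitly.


The equation is x³ - 22y³ = 1. For fixed y, x³ = 22·y³ + 1, so a solution requires the RHS to be a perfect cube.
Strategy: iterate y from -35 to 35, compute RHS = 22·y³ + 1, and check whether it is a (positive or negative) perfect cube.
Check small values of y:
  y = 0: RHS = 1 = (1)³ ⇒ x = 1 works.
  y = 1: RHS = 23 is not a perfect cube.
  y = -1: RHS = -21 is not a perfect cube.
  y = 2: RHS = 177 is not a perfect cube.
  y = -2: RHS = -175 is not a perfect cube.
  y = 3: RHS = 595 is not a perfect cube.
  y = -3: RHS = -593 is not a perfect cube.
Continuing the search up to |y| = 35 finds no further solutions beyond those listed.
Collected solutions: (1, 0).

Solutions (with |y| ≤ 35): (1, 0).


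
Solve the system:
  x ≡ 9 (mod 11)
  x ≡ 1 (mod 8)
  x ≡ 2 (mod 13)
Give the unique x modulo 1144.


Moduli 11, 8, 13 are pairwise coprime; by CRT there is a unique solution modulo M = 11 · 8 · 13 = 1144.
Solve pairwise, accumulating the modulus:
  Start with x ≡ 9 (mod 11).
  Combine with x ≡ 1 (mod 8): since gcd(11, 8) = 1, we get a unique residue mod 88.
    Write x = 9 + 11·t and substitute into x ≡ 1 (mod 8): 11·t ≡ 1 − 9 = -8 (mod 8).
    Reduce coefficients mod 8: 3·t ≡ 0 (mod 8).
    The inverse of 3 mod 8 is 3 (since 3·3 = 9 = 1·8 + 1), so t ≡ 3·0 = 0 ≡ 0 (mod 8).
    Then x = 9 + 11·0 = 9, valid modulo lcm(11, 8) = 88: x ≡ 9 (mod 88).
  Combine with x ≡ 2 (mod 13): since gcd(88, 13) = 1, we get a unique residue mod 1144.
    Write x = 9 + 88·t and substitute into x ≡ 2 (mod 13): 88·t ≡ 2 − 9 = -7 (mod 13).
    Reduce coefficients mod 13: 10·t ≡ 6 (mod 13).
    The inverse of 10 mod 13 is 4 (since 10·4 = 40 = 3·13 + 1), so t ≡ 4·6 = 24 ≡ 11 (mod 13).
    Then x = 9 + 88·11 = 977, valid modulo lcm(88, 13) = 1144: x ≡ 977 (mod 1144).
Verify: 977 mod 11 = 9 ✓, 977 mod 8 = 1 ✓, 977 mod 13 = 2 ✓.

x ≡ 977 (mod 1144).


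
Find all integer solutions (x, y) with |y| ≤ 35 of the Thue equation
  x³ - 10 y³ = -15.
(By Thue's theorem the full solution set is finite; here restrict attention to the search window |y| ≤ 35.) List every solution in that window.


The equation is x³ - 10y³ = -15. For fixed y, x³ = 10·y³ − 15, so a solution requires the RHS to be a perfect cube.
Strategy: iterate y from -35 to 35, compute RHS = 10·y³ − 15, and check whether it is a (positive or negative) perfect cube.
Check small values of y:
  y = 0: RHS = -15 is not a perfect cube.
  y = 1: RHS = -5 is not a perfect cube.
  y = -1: RHS = -25 is not a perfect cube.
  y = 2: RHS = 65 is not a perfect cube.
  y = -2: RHS = -95 is not a perfect cube.
  y = 3: RHS = 255 is not a perfect cube.
  y = -3: RHS = -285 is not a perfect cube.
Continuing the search up to |y| = 35 finds no solutions either.
No (x, y) in the scanned range satisfies the equation.

No integer solutions with |y| ≤ 35.


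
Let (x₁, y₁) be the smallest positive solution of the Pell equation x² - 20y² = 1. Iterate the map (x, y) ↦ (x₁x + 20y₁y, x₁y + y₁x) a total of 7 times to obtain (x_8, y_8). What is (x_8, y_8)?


Step 1: Find the fundamental solution (x₁, y₁) of x² - 20y² = 1.
  Expand √20 as a continued fraction. a₀ = ⌊√20⌋ = 4; iterate m_{k+1} = d_k·a_k − m_k, d_{k+1} = (20 − m_{k+1}²)/d_k, a_{k+1} = ⌊(a₀ + m_{k+1})/d_{k+1}⌋ (starting m₀ = 0, d₀ = 1), with convergents p_k = a_k·p_{k-1} + p_{k-2}, q_k = a_k·q_{k-1} + q_{k-2} (p₋₁ = 1, q₋₁ = 0):
  k = 0: a₀ = 4; p₀/q₀ = 4/1; p₀² − 20·q₀² = 16 − 20 = -4.
  k = 1: m = 4, d = 4, a = ⌊(4 + 4)/4⌋ = 2; p/q = (2·4 + 1)/(2·1 + 0) = 9/2; p² − 20·q² = 81 − 80 = 1.
  The first convergent with p² − 20·q² = 1 gives the fundamental solution (x₁, y₁) = (9, 2).
Step 2: Apply the recurrence (x_{n+1}, y_{n+1}) = (x₁x_n + 20y₁y_n, x₁y_n + y₁x_n) repeatedly.
  From (x_1, y_1) = (9, 2): x_2 = 9·9 + 20·2·2 = 161; y_2 = 9·2 + 2·9 = 36.
  From (x_2, y_2) = (161, 36): x_3 = 9·161 + 20·2·36 = 2889; y_3 = 9·36 + 2·161 = 646.
  From (x_3, y_3) = (2889, 646): x_4 = 9·2889 + 20·2·646 = 51841; y_4 = 9·646 + 2·2889 = 11592.
  From (x_4, y_4) = (51841, 11592): x_5 = 9·51841 + 20·2·11592 = 930249; y_5 = 9·11592 + 2·51841 = 208010.
  From (x_5, y_5) = (930249, 208010): x_6 = 9·930249 + 20·2·208010 = 16692641; y_6 = 9·208010 + 2·930249 = 3732588.
  From (x_6, y_6) = (16692641, 3732588): x_7 = 9·16692641 + 20·2·3732588 = 299537289; y_7 = 9·3732588 + 2·16692641 = 66978574.
  From (x_7, y_7) = (299537289, 66978574): x_8 = 9·299537289 + 20·2·66978574 = 5374978561; y_8 = 9·66978574 + 2·299537289 = 1201881744.
Step 3: Verify x_8² - 20·y_8² = 28890394531209630721 - 28890394531209630720 = 1 (should be 1). ✓

(x_1, y_1) = (9, 2); (x_8, y_8) = (5374978561, 1201881744).


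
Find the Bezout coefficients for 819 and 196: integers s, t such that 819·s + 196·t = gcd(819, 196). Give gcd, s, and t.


Euclidean algorithm on (819, 196) — divide until remainder is 0:
  819 = 4 · 196 + 35
  196 = 5 · 35 + 21
  35 = 1 · 21 + 14
  21 = 1 · 14 + 7
  14 = 2 · 7 + 0
gcd(819, 196) = 7.
Track Bezout coefficients alongside the remainders: start with r₀ = 819 = a·1 + b·0 (s = 1, t = 0) and r₁ = 196 = a·0 + b·1 (s = 0, t = 1); each new remainder r_{k+1} = r_{k-1} − q_k·r_k inherits s_{k+1} = s_{k-1} − q_k·s_k, t_{k+1} = t_{k-1} − q_k·t_k, so r_k = a·s_k + b·t_k at every step:
  q = 4: r = 35, s = 1 − 4·0 = 1, t = 0 − 4·1 = -4  (check: 819·1 + 196·(-4) = 35)
  q = 5: r = 21, s = 0 − 5·1 = -5, t = 1 − 5·(-4) = 21  (check: 819·(-5) + 196·21 = 21)
  q = 1: r = 14, s = 1 − 1·(-5) = 6, t = -4 − 1·21 = -25  (check: 819·6 + 196·(-25) = 14)
  q = 1: r = 7, s = -5 − 1·6 = -11, t = 21 − 1·(-25) = 46  (check: 819·(-11) + 196·46 = 7)
The row with r = 7 (the gcd) gives the Bezout coefficients s = -11, t = 46.
Result: 819 · (-11) + 196 · (46) = 7.

gcd(819, 196) = 7; s = -11, t = 46 (check: 819·(-11) + 196·46 = 7).


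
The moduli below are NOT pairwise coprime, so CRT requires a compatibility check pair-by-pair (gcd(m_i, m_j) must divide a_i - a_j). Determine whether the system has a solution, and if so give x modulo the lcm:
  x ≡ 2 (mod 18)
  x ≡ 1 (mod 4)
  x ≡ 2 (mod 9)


Moduli 18, 4, 9 are not pairwise coprime, so CRT works modulo lcm(m_i) when all pairwise compatibility conditions hold.
Pairwise compatibility: gcd(m_i, m_j) must divide a_i - a_j for every pair.
Merge one congruence at a time:
  Start: x ≡ 2 (mod 18).
  Combine with x ≡ 1 (mod 4): gcd(18, 4) = 2, and 1 - 2 = -1 is NOT divisible by 2.
    ⇒ system is inconsistent (no integer solution).

No solution (the system is inconsistent).


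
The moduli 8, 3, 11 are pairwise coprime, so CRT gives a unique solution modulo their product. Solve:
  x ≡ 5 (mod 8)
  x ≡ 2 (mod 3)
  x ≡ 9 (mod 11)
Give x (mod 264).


Moduli 8, 3, 11 are pairwise coprime; by CRT there is a unique solution modulo M = 8 · 3 · 11 = 264.
Solve pairwise, accumulating the modulus:
  Start with x ≡ 5 (mod 8).
  Combine with x ≡ 2 (mod 3): since gcd(8, 3) = 1, we get a unique residue mod 24.
    Write x = 5 + 8·t and substitute into x ≡ 2 (mod 3): 8·t ≡ 2 − 5 = -3 (mod 3).
    Reduce coefficients mod 3: 2·t ≡ 0 (mod 3).
    The inverse of 2 mod 3 is 2 (since 2·2 = 4 = 1·3 + 1), so t ≡ 2·0 = 0 ≡ 0 (mod 3).
    Then x = 5 + 8·0 = 5, valid modulo lcm(8, 3) = 24: x ≡ 5 (mod 24).
  Combine with x ≡ 9 (mod 11): since gcd(24, 11) = 1, we get a unique residue mod 264.
    Write x = 5 + 24·t and substitute into x ≡ 9 (mod 11): 24·t ≡ 9 − 5 = 4 (mod 11).
    Reduce coefficients mod 11: 2·t ≡ 4 (mod 11).
    The inverse of 2 mod 11 is 6 (since 2·6 = 12 = 1·11 + 1), so t ≡ 6·4 = 24 ≡ 2 (mod 11).
    Then x = 5 + 24·2 = 53, valid modulo lcm(24, 11) = 264: x ≡ 53 (mod 264).
Verify: 53 mod 8 = 5 ✓, 53 mod 3 = 2 ✓, 53 mod 11 = 9 ✓.

x ≡ 53 (mod 264).


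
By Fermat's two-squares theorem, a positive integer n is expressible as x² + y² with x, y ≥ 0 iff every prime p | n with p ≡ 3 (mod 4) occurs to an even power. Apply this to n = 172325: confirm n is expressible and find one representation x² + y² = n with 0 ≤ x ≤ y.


Step 1: Factor n = 172325 = 5^2 · 61 · 113.
Step 2: Check the mod-4 condition on each prime factor: 5 ≡ 1 (mod 4), exponent 2; 61 ≡ 1 (mod 4), exponent 1; 113 ≡ 1 (mod 4), exponent 1.
All primes ≡ 3 (mod 4) appear to even exponent (or don't appear), so by the two-squares theorem n IS expressible as a sum of two squares.
Step 3: Build a representation. Group n = k² · m with k = 5 and m = 61 · 113 = 6893 (a product of primes ≡ 1 (mod 4)); a representation of m scales to one of n via (k·x)² + (k·y)² = k²(x² + y²). Each prime p ≡ 1 (mod 4) is itself a sum of two squares; find a² by testing p − a² for a perfect square:
  61: 61 − 1² = 60, 61 − 2² = 57, 61 − 3² = 52, 61 − 4² = 45, 61 − 5² = 36 = 6² ⇒ 61 = 5² + 6².
  113: 113 − 1² = 112, 113 − 2² = 109, 113 − 3² = 104, 113 − 4² = 97, 113 − 5² = 88, 113 − 6² = 77, 113 − 7² = 64 = 8² ⇒ 113 = 7² + 8².
  Combine using the Brahmagupta–Fibonacci identity (a² + b²)(c² + d²) = (ac − bd)² + (ad + bc)² = (ac + bd)² + (ad − bc)²:
  61 · 113 = 6893: from (5² + 6²)(7² + 8²), take (5·7 − 6·8, 5·8 + 6·7) = (35 − 48, 40 + 42) = (-13, 82); dropping signs (only squares matter) gives (13, 82); check 13² + 82² = 169 + 6724 = 6893 ✓.
  Scale by k = 5: (5·13, 5·82) = (65, 410).
Step 4: Order so x ≤ y and verify: 65² + 410² = 4225 + 168100 = 172325 = n. ✓

n = 172325 = 65² + 410² (one valid representation with x ≤ y).


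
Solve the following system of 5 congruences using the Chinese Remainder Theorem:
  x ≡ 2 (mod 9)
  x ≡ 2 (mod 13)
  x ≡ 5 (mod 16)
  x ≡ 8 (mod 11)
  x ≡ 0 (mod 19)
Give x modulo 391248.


Product of moduli M = 9 · 13 · 16 · 11 · 19 = 391248.
Merge one congruence at a time:
  Start: x ≡ 2 (mod 9).
  Combine with x ≡ 2 (mod 13); new modulus lcm = 117.
    Write x = 2 + 9·t and substitute into x ≡ 2 (mod 13): 9·t ≡ 2 − 2 = 0 (mod 13).
    The inverse of 9 mod 13 is 3 (since 9·3 = 27 = 2·13 + 1), so t ≡ 3·0 = 0 ≡ 0 (mod 13).
    Then x = 2 + 9·0 = 2, valid modulo lcm(9, 13) = 117: x ≡ 2 (mod 117).
  Combine with x ≡ 5 (mod 16); new modulus lcm = 1872.
    Write x = 2 + 117·t and substitute into x ≡ 5 (mod 16): 117·t ≡ 5 − 2 = 3 (mod 16).
    Reduce coefficients mod 16: 5·t ≡ 3 (mod 16).
    The inverse of 5 mod 16 is 13 (since 5·13 = 65 = 4·16 + 1), so t ≡ 13·3 = 39 ≡ 7 (mod 16).
    Then x = 2 + 117·7 = 821, valid modulo lcm(117, 16) = 1872: x ≡ 821 (mod 1872).
  Combine with x ≡ 8 (mod 11); new modulus lcm = 20592.
    Write x = 821 + 1872·t and substitute into x ≡ 8 (mod 11): 1872·t ≡ 8 − 821 = -813 (mod 11).
    Reduce coefficients mod 11: 2·t ≡ 1 (mod 11).
    The inverse of 2 mod 11 is 6 (since 2·6 = 12 = 1·11 + 1), so t ≡ 6·1 = 6 ≡ 6 (mod 11).
    Then x = 821 + 1872·6 = 12053, valid modulo lcm(1872, 11) = 20592: x ≡ 12053 (mod 20592).
  Combine with x ≡ 0 (mod 19); new modulus lcm = 391248.
    Write x = 12053 + 20592·t and substitute into x ≡ 0 (mod 19): 20592·t ≡ 0 − 12053 = -12053 (mod 19).
    Reduce coefficients mod 19: 15·t ≡ 12 (mod 19).
    The inverse of 15 mod 19 is 14 (since 15·14 = 210 = 11·19 + 1), so t ≡ 14·12 = 168 ≡ 16 (mod 19).
    Then x = 12053 + 20592·16 = 341525, valid modulo lcm(20592, 19) = 391248: x ≡ 341525 (mod 391248).
Verify against each original: 341525 mod 9 = 2, 341525 mod 13 = 2, 341525 mod 16 = 5, 341525 mod 11 = 8, 341525 mod 19 = 0.

x ≡ 341525 (mod 391248).


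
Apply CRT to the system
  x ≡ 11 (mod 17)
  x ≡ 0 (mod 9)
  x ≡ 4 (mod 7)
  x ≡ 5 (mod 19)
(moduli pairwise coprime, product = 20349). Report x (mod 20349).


Product of moduli M = 17 · 9 · 7 · 19 = 20349.
Merge one congruence at a time:
  Start: x ≡ 11 (mod 17).
  Combine with x ≡ 0 (mod 9); new modulus lcm = 153.
    Write x = 11 + 17·t and substitute into x ≡ 0 (mod 9): 17·t ≡ 0 − 11 = -11 (mod 9).
    Reduce coefficients mod 9: 8·t ≡ 7 (mod 9).
    The inverse of 8 mod 9 is 8 (since 8·8 = 64 = 7·9 + 1), so t ≡ 8·7 = 56 ≡ 2 (mod 9).
    Then x = 11 + 17·2 = 45, valid modulo lcm(17, 9) = 153: x ≡ 45 (mod 153).
  Combine with x ≡ 4 (mod 7); new modulus lcm = 1071.
    Write x = 45 + 153·t and substitute into x ≡ 4 (mod 7): 153·t ≡ 4 − 45 = -41 (mod 7).
    Reduce coefficients mod 7: 6·t ≡ 1 (mod 7).
    The inverse of 6 mod 7 is 6 (since 6·6 = 36 = 5·7 + 1), so t ≡ 6·1 = 6 ≡ 6 (mod 7).
    Then x = 45 + 153·6 = 963, valid modulo lcm(153, 7) = 1071: x ≡ 963 (mod 1071).
  Combine with x ≡ 5 (mod 19); new modulus lcm = 20349.
    Write x = 963 + 1071·t and substitute into x ≡ 5 (mod 19): 1071·t ≡ 5 − 963 = -958 (mod 19).
    Reduce coefficients mod 19: 7·t ≡ 11 (mod 19).
    The inverse of 7 mod 19 is 11 (since 7·11 = 77 = 4·19 + 1), so t ≡ 11·11 = 121 ≡ 7 (mod 19).
    Then x = 963 + 1071·7 = 8460, valid modulo lcm(1071, 19) = 20349: x ≡ 8460 (mod 20349).
Verify against each original: 8460 mod 17 = 11, 8460 mod 9 = 0, 8460 mod 7 = 4, 8460 mod 19 = 5.

x ≡ 8460 (mod 20349).


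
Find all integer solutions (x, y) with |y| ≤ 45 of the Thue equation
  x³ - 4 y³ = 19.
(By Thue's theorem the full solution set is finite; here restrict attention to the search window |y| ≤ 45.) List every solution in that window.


The equation is x³ - 4y³ = 19. For fixed y, x³ = 4·y³ + 19, so a solution requires the RHS to be a perfect cube.
Strategy: iterate y from -45 to 45, compute RHS = 4·y³ + 19, and check whether it is a (positive or negative) perfect cube.
Check small values of y:
  y = 0: RHS = 19 is not a perfect cube.
  y = 1: RHS = 23 is not a perfect cube.
  y = -1: RHS = 15 is not a perfect cube.
  y = 2: RHS = 51 is not a perfect cube.
  y = -2: RHS = -13 is not a perfect cube.
  y = 3: RHS = 127 is not a perfect cube.
  y = -3: RHS = -89 is not a perfect cube.
Continuing the search up to |y| = 45 finds no solutions either.
No (x, y) in the scanned range satisfies the equation.

No integer solutions with |y| ≤ 45.


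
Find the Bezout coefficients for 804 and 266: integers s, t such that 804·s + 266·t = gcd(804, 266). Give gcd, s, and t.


Euclidean algorithm on (804, 266) — divide until remainder is 0:
  804 = 3 · 266 + 6
  266 = 44 · 6 + 2
  6 = 3 · 2 + 0
gcd(804, 266) = 2.
Track Bezout coefficients alongside the remainders: start with r₀ = 804 = a·1 + b·0 (s = 1, t = 0) and r₁ = 266 = a·0 + b·1 (s = 0, t = 1); each new remainder r_{k+1} = r_{k-1} − q_k·r_k inherits s_{k+1} = s_{k-1} − q_k·s_k, t_{k+1} = t_{k-1} − q_k·t_k, so r_k = a·s_k + b·t_k at every step:
  q = 3: r = 6, s = 1 − 3·0 = 1, t = 0 − 3·1 = -3  (check: 804·1 + 266·(-3) = 6)
  q = 44: r = 2, s = 0 − 44·1 = -44, t = 1 − 44·(-3) = 133  (check: 804·(-44) + 266·133 = 2)
The row with r = 2 (the gcd) gives the Bezout coefficients s = -44, t = 133.
Result: 804 · (-44) + 266 · (133) = 2.

gcd(804, 266) = 2; s = -44, t = 133 (check: 804·(-44) + 266·133 = 2).


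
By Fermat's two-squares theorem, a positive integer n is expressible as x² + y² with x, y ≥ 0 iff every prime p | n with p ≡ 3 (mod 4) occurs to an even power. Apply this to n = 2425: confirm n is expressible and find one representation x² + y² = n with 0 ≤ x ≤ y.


Step 1: Factor n = 2425 = 5^2 · 97.
Step 2: Check the mod-4 condition on each prime factor: 5 ≡ 1 (mod 4), exponent 2; 97 ≡ 1 (mod 4), exponent 1.
All primes ≡ 3 (mod 4) appear to even exponent (or don't appear), so by the two-squares theorem n IS expressible as a sum of two squares.
Step 3: Build a representation. Here n = 5 · 5 · 97 is a product of primes ≡ 1 (mod 4). Each prime p ≡ 1 (mod 4) is itself a sum of two squares; find a² by testing p − a² for a perfect square:
  5: 5 − 1² = 4 = 2² ⇒ 5 = 1² + 2².
  97: 97 − 1² = 96, 97 − 2² = 93, 97 − 3² = 88, 97 − 4² = 81 = 9² ⇒ 97 = 4² + 9².
  Combine using the Brahmagupta–Fibonacci identity (a² + b²)(c² + d²) = (ac − bd)² + (ad + bc)² = (ac + bd)² + (ad − bc)²:
  5 · 5 = 25: from (1² + 2²)(1² + 2²), take (1·1 − 2·2, 1·2 + 2·1) = (1 − 4, 2 + 2) = (-3, 4); dropping signs (only squares matter) gives (3, 4); check 3² + 4² = 9 + 16 = 25 ✓.
  25 · 97 = 2425: from (3² + 4²)(4² + 9²), take (3·4 − 4·9, 3·9 + 4·4) = (12 − 36, 27 + 16) = (-24, 43); dropping signs (only squares matter) gives (24, 43); check 24² + 43² = 576 + 1849 = 2425 ✓.
Step 4: Order so x ≤ y and verify: 24² + 43² = 576 + 1849 = 2425 = n. ✓

n = 2425 = 24² + 43² (one valid representation with x ≤ y).


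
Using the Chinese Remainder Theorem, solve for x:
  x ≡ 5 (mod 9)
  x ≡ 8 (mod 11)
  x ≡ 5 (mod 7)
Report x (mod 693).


Moduli 9, 11, 7 are pairwise coprime; by CRT there is a unique solution modulo M = 9 · 11 · 7 = 693.
Solve pairwise, accumulating the modulus:
  Start with x ≡ 5 (mod 9).
  Combine with x ≡ 8 (mod 11): since gcd(9, 11) = 1, we get a unique residue mod 99.
    Write x = 5 + 9·t and substitute into x ≡ 8 (mod 11): 9·t ≡ 8 − 5 = 3 (mod 11).
    The inverse of 9 mod 11 is 5 (since 9·5 = 45 = 4·11 + 1), so t ≡ 5·3 = 15 ≡ 4 (mod 11).
    Then x = 5 + 9·4 = 41, valid modulo lcm(9, 11) = 99: x ≡ 41 (mod 99).
  Combine with x ≡ 5 (mod 7): since gcd(99, 7) = 1, we get a unique residue mod 693.
    Write x = 41 + 99·t and substitute into x ≡ 5 (mod 7): 99·t ≡ 5 − 41 = -36 (mod 7).
    Reduce coefficients mod 7: 1·t ≡ 6 (mod 7).
    So t ≡ 6 (mod 7).
    Then x = 41 + 99·6 = 635, valid modulo lcm(99, 7) = 693: x ≡ 635 (mod 693).
Verify: 635 mod 9 = 5 ✓, 635 mod 11 = 8 ✓, 635 mod 7 = 5 ✓.

x ≡ 635 (mod 693).


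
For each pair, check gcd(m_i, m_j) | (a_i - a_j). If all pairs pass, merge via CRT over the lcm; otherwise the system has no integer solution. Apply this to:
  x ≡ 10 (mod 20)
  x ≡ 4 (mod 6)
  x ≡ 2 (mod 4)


Moduli 20, 6, 4 are not pairwise coprime, so CRT works modulo lcm(m_i) when all pairwise compatibility conditions hold.
Pairwise compatibility: gcd(m_i, m_j) must divide a_i - a_j for every pair.
Merge one congruence at a time:
  Start: x ≡ 10 (mod 20).
  Combine with x ≡ 4 (mod 6): gcd(20, 6) = 2; 4 - 10 = -6, which IS divisible by 2, so compatible.
    Write x = 10 + 20·t and substitute into x ≡ 4 (mod 6): 20·t ≡ 4 − 10 = -6 (mod 6).
    Divide the congruence (and modulus) by g = 2: 10·t ≡ -3 (mod 3).
    Reduce coefficients mod 3: 1·t ≡ 0 (mod 3).
    So t ≡ 0 (mod 3).
    Then x = 10 + 20·0 = 10, valid modulo lcm(20, 6) = 60: x ≡ 10 (mod 60).
  Combine with x ≡ 2 (mod 4): gcd(60, 4) = 4; 2 - 10 = -8, which IS divisible by 4, so compatible.
    Write x = 10 + 60·t and substitute into x ≡ 2 (mod 4): 60·t ≡ 2 − 10 = -8 (mod 4).
    Divide the congruence (and modulus) by g = 4: 15·t ≡ -2 (mod 1).
    Modulo 1 every t works; take t = 0.
    Then x = 10 + 60·0 = 10, valid modulo lcm(60, 4) = 60: x ≡ 10 (mod 60).
Verify: 10 mod 20 = 10, 10 mod 6 = 4, 10 mod 4 = 2.

x ≡ 10 (mod 60).
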